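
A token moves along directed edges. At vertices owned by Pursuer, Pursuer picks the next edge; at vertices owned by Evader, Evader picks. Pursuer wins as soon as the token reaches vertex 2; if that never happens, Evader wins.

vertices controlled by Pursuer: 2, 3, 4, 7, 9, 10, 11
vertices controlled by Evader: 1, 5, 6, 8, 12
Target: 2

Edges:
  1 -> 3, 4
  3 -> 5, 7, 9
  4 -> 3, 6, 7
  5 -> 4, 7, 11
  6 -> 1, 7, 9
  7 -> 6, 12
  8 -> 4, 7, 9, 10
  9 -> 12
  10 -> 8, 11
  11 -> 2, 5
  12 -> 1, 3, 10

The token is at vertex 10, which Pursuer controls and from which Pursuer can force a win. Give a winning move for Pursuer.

A0 = {2}
A1: add {11} — 11 (Pursuer) has 11→2.
A2: add {10} — 10 (Pursuer) has 10→11.
A3 = A2; e.g. 1 (Evader) can still go to 3. Fixed point.
From 10, successor 11 is in the attractor (rank 1); the other successor 8 is not.

11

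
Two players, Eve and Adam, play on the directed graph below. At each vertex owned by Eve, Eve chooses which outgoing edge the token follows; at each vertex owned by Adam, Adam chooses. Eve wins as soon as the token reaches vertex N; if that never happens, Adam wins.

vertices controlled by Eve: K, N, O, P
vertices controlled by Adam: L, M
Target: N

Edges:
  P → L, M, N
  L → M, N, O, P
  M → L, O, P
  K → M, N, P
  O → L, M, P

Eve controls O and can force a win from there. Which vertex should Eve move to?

A0 = {N}
A1: add {K, P} — K (Eve) has K→N; P (Eve) has P→N.
A2: add {O} — O (Eve) has O→P.
A3 = A2; e.g. L (Adam) can still go to M. Fixed point.
From O, successor P is in the attractor (rank 1); the other successors L, M are not.

P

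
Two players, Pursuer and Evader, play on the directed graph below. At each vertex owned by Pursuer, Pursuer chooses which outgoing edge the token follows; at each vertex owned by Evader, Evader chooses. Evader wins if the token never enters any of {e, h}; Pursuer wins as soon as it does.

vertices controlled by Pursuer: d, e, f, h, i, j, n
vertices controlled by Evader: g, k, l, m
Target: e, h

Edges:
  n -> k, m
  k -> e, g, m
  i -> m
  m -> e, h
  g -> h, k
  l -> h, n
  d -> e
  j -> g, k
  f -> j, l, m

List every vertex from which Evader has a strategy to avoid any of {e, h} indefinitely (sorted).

A0 = {e, h}
A1: add {d, m} — d (Pursuer) has d→e; m (Evader): all of {e, h} already in.
A2: add {f, i, n} — f (Pursuer) has f→m; i (Pursuer) has i→m; n (Pursuer) has n→m.
A3: add {l} — l (Evader): all of {h, n} already in.
A4 = A3; e.g. g (Evader) can still go to k. Fixed point.
Pursuer's attractor = {d, e, f, h, i, l, m, n}; Evader avoids the target exactly from the complement.

g, j, k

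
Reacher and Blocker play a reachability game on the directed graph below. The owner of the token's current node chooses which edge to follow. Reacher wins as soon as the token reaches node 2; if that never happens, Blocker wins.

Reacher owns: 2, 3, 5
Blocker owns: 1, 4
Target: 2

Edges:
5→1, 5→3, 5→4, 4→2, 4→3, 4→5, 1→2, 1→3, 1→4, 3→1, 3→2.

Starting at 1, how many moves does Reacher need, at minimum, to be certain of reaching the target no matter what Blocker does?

4

A0 = {2}
A1: add {3} — 3 (Reacher) has 3→2.
A2: add {5} — 5 (Reacher) has 5→3.
A3: add {4} — 4 (Blocker): all of {2, 3, 5} already in.
A4: add {1} — 1 (Blocker): all of {2, 3, 4} already in.
A4 = all vertices. Fixed point.
1 enters the attractor at level 4, so Reacher can force the target in 4 moves from there.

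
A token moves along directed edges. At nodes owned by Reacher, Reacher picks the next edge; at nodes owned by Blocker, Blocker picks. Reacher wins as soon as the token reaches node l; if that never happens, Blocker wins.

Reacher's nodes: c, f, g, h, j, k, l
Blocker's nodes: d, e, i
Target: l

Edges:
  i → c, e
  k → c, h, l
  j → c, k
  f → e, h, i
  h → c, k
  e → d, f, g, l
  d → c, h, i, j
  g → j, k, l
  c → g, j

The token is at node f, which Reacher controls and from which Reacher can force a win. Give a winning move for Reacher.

A0 = {l}
A1: add {g, k} — g (Reacher) has g→l; k (Reacher) has k→l.
A2: add {c, h, j} — c (Reacher) has c→g; h (Reacher) has h→k; j (Reacher) has j→k.
A3: add {f} — f (Reacher) has f→h.
A4 = A3; e.g. d (Blocker) can still go to i. Fixed point.
From f, successor h is in the attractor (rank 2); the other successors e, i are not.

h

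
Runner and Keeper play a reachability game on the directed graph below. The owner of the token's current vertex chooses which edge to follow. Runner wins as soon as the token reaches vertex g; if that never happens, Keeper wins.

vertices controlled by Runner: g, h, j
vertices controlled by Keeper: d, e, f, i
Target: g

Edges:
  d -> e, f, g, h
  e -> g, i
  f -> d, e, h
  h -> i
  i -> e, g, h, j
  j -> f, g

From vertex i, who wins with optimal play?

Keeper

A0 = {g}
A1: add {j} — j (Runner) has j→g.
A2 = A1; e.g. d (Keeper) can still go to e. Fixed point.
i never enters the attractor, so Keeper can avoid the target forever.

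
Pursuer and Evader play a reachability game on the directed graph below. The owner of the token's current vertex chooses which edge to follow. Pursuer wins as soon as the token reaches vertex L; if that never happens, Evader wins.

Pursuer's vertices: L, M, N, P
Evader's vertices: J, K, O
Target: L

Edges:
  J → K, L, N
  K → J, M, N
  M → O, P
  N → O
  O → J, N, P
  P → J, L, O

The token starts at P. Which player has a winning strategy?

A0 = {L}
A1: add {P} — P (Pursuer) has P→L.
P ∈ A1, so Pursuer can force the target.

Pursuer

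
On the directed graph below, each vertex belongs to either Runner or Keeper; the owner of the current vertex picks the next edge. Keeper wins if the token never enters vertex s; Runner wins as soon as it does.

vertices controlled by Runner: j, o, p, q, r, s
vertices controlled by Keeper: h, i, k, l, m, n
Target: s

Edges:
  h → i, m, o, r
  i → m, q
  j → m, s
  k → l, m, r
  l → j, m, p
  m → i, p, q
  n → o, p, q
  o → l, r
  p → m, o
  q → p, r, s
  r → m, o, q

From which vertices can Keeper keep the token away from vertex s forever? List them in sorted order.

h, i, k, l, m

A0 = {s}
A1: add {j, q} — j (Runner) has j→s; q (Runner) has q→s.
A2: add {r} — r (Runner) has r→q.
A3: add {o} — o (Runner) has o→r.
A4: add {p} — p (Runner) has p→o.
A5: add {n} — n (Keeper): all of {o, p, q} already in.
A6 = A5; e.g. h (Keeper) can still go to i. Fixed point.
Runner's attractor = {j, n, o, p, q, r, s}; Keeper avoids the target exactly from the complement.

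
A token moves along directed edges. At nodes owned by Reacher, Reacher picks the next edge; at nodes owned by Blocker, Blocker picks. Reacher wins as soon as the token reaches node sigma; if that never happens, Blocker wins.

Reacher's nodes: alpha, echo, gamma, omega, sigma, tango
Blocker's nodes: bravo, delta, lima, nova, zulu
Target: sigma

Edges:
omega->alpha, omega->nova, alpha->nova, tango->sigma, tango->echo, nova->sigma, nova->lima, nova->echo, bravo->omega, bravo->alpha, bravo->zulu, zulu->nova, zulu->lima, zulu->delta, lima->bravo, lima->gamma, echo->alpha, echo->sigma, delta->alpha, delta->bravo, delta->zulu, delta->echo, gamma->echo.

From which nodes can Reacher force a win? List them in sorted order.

A0 = {sigma}
A1: add {echo, tango} — tango (Reacher) has tango→sigma; echo (Reacher) has echo→sigma.
A2: add {gamma} — gamma (Reacher) has gamma→echo.
A3 = A2; e.g. omega (Reacher) has no edge into A2. Fixed point.
Reacher's winning region = {echo, gamma, sigma, tango}.

echo, gamma, sigma, tango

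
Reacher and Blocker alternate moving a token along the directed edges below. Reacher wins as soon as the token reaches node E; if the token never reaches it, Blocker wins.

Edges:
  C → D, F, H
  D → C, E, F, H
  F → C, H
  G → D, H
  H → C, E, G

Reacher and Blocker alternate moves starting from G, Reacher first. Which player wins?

Blocker

Track states (vertex, player-to-move).
A0 = {(E,Reacher), (E,Blocker)}
A1: add {(D,Reacher), (H,Reacher)}.
A2: add {(G,Blocker)}.
A3 = A2; e.g. (C,Reacher) stays out. (G,Reacher) never enters ⇒ Blocker avoids the target.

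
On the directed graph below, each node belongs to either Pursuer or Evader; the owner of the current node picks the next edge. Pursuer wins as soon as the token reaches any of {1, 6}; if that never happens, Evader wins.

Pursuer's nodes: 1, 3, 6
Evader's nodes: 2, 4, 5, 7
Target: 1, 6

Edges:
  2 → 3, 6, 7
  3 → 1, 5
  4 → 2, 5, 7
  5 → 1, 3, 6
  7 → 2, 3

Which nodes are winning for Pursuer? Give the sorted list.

A0 = {1, 6}
A1: add {3} — 3 (Pursuer) has 3→1.
A2: add {5} — 5 (Evader): all of {1, 3, 6} already in.
A3 = A2; e.g. 2 (Evader) can still go to 7. Fixed point.
Pursuer's winning region = {1, 3, 5, 6}.

1, 3, 5, 6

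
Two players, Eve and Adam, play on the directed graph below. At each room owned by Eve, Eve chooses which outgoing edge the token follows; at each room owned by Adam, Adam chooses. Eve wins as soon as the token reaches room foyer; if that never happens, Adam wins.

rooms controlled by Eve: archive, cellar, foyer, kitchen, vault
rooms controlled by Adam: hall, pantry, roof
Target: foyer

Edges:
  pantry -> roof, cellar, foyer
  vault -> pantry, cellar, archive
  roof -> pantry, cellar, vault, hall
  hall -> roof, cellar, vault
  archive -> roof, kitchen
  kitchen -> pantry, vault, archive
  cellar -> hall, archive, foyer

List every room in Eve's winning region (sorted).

A0 = {foyer}
A1: add {cellar} — cellar (Eve) has cellar→foyer.
A2: add {vault} — vault (Eve) has vault→cellar.
A3: add {kitchen} — kitchen (Eve) has kitchen→vault.
A4: add {archive} — archive (Eve) has archive→kitchen.
A5 = A4; e.g. pantry (Adam) can still go to roof. Fixed point.
Eve's winning region = {archive, cellar, foyer, kitchen, vault}.

archive, cellar, foyer, kitchen, vault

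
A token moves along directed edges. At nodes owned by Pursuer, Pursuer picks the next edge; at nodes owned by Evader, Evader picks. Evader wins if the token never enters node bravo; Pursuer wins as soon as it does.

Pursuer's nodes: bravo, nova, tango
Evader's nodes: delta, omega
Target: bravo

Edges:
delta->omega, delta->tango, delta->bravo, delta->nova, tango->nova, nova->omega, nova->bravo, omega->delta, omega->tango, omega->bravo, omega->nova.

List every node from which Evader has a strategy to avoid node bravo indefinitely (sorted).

A0 = {bravo}
A1: add {nova} — nova (Pursuer) has nova→bravo.
A2: add {tango} — tango (Pursuer) has tango→nova.
A3 = A2; e.g. omega (Evader) can still go to delta. Fixed point.
Pursuer's attractor = {bravo, nova, tango}; Evader avoids the target exactly from the complement.

delta, omega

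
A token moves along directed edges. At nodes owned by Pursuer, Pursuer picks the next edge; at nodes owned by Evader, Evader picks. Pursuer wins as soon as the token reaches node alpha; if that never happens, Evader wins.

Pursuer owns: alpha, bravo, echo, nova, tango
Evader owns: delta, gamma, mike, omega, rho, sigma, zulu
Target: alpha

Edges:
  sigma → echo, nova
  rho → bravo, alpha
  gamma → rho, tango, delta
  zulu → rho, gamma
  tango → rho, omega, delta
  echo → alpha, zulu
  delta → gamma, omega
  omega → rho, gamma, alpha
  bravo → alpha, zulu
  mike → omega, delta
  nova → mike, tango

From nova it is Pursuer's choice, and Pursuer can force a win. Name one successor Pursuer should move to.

tango

A0 = {alpha}
A1: add {bravo, echo} — bravo (Pursuer) has bravo→alpha; echo (Pursuer) has echo→alpha.
A2: add {rho} — rho (Evader): all of {bravo, alpha} already in.
A3: add {tango} — tango (Pursuer) has tango→rho.
A4: add {nova} — nova (Pursuer) has nova→tango.
A5: add {sigma} — sigma (Evader): all of {echo, nova} already in.
A6 = A5; e.g. mike (Evader) can still go to omega. Fixed point.
From nova, successor tango is in the attractor (rank 3); the other successor mike is not.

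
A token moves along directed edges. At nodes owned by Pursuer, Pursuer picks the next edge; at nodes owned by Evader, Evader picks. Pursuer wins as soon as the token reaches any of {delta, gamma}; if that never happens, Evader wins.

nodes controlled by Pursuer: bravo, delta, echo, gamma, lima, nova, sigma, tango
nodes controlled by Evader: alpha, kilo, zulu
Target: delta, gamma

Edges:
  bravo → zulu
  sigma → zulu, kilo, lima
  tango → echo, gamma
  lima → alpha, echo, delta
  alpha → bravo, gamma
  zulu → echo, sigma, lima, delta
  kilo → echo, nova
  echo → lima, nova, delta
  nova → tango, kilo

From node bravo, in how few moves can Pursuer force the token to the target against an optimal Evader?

4

A0 = {delta, gamma}
A1: add {echo, lima, tango} — echo (Pursuer) has echo→delta; tango (Pursuer) has tango→gamma; lima (Pursuer) has lima→delta.
A2: add {nova, sigma} — sigma (Pursuer) has sigma→lima; nova (Pursuer) has nova→tango.
A3: add {kilo, zulu} — zulu (Evader): all of {echo, sigma, lima, delta} already in; kilo (Evader): all of {echo, nova} already in.
A4: add {bravo} — bravo (Pursuer) has bravo→zulu.
bravo enters the attractor at level 4, so Pursuer can force the target in 4 moves from there.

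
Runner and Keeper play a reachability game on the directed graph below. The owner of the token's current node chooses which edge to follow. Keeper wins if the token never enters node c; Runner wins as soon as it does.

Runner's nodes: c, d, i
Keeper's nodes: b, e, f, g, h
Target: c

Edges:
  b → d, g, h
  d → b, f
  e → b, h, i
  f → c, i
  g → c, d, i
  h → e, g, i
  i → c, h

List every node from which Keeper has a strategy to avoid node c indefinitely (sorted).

b, e, h

A0 = {c}
A1: add {i} — i (Runner) has i→c.
A2: add {f} — f (Keeper): all of {c, i} already in.
A3: add {d} — d (Runner) has d→f.
A4: add {g} — g (Keeper): all of {c, d, i} already in.
A5 = A4; e.g. b (Keeper) can still go to h. Fixed point.
Runner's attractor = {c, d, f, g, i}; Keeper avoids the target exactly from the complement.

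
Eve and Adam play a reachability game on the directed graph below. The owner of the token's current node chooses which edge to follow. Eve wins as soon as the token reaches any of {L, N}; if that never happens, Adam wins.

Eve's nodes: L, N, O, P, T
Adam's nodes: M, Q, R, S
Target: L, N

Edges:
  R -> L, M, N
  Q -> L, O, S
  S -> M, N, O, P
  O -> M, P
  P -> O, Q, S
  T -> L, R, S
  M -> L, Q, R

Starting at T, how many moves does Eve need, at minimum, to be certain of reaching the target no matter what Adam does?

1

A0 = {L, N}
A1: add {T} — T (Eve) has T→L.
A2 = A1; e.g. M (Adam) can still go to Q. Fixed point.
T enters the attractor at level 1, so Eve can force the target in 1 move from there.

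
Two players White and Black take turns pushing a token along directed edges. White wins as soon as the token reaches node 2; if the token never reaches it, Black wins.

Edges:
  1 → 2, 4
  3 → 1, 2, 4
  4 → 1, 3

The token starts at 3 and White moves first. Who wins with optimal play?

White

Track states (vertex, player-to-move).
A0 = {(2,White), (2,Black)}
A1: add {(1,White), (3,White)}.
(3,White) ∈ A1 ⇒ White forces the target.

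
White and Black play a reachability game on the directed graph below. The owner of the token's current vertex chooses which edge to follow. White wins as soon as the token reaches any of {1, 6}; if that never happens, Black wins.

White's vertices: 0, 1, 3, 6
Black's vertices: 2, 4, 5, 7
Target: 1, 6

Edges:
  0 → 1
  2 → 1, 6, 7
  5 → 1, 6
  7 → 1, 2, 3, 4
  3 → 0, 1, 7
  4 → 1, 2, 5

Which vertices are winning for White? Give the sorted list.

0, 1, 3, 5, 6

A0 = {1, 6}
A1: add {0, 3, 5} — 0 (White) has 0→1; 3 (White) has 3→1; 5 (Black): all of {1, 6} already in.
A2 = A1; e.g. 2 (Black) can still go to 7. Fixed point.
White's winning region = {0, 1, 3, 5, 6}.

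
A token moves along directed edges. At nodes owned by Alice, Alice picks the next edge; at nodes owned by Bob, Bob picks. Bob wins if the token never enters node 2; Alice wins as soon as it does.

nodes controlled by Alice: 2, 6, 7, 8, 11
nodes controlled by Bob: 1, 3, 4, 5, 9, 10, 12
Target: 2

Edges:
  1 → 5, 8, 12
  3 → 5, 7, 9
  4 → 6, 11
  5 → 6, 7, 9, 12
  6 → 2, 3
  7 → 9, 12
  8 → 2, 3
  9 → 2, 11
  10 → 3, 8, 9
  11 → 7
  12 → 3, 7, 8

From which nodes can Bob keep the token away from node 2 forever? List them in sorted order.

A0 = {2}
A1: add {6, 8} — 6 (Alice) has 6→2; 8 (Alice) has 8→2.
A2 = A1; e.g. 1 (Bob) can still go to 5. Fixed point.
Alice's attractor = {2, 6, 8}; Bob avoids the target exactly from the complement.

1, 3, 4, 5, 7, 9, 10, 11, 12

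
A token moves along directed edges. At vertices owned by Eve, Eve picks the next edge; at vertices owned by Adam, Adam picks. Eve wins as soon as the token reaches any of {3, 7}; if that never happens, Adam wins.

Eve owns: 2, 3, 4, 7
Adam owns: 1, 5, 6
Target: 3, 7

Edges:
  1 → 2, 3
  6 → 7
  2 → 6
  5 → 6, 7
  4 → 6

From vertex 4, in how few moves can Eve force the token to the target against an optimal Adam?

A0 = {3, 7}
A1: add {6} — 6 (Adam): all of {7} already in.
A2: add {2, 4, 5} — 2 (Eve) has 2→6; 4 (Eve) has 4→6; 5 (Adam): all of {6, 7} already in.
4 enters the attractor at level 2, so Eve can force the target in 2 moves from there.

2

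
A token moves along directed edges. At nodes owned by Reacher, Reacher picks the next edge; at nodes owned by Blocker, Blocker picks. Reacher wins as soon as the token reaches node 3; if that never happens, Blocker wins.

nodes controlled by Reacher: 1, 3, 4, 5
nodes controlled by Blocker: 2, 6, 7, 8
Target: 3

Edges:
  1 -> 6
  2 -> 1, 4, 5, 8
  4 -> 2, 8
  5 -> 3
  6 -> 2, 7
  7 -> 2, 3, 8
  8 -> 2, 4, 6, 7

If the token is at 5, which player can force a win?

Reacher

A0 = {3}
A1: add {5} — 5 (Reacher) has 5→3.
A2 = A1; e.g. 1 (Reacher) has no edge into A1. Fixed point.
5 ∈ A1, so Reacher can force the target.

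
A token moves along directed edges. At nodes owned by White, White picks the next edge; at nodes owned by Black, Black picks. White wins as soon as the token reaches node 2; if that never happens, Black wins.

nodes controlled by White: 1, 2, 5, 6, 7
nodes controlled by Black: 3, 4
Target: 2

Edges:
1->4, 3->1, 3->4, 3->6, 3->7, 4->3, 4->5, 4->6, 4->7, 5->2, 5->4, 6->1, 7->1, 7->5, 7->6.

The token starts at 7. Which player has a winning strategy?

A0 = {2}
A1: add {5} — 5 (White) has 5→2.
A2: add {7} — 7 (White) has 7→5.
A3 = A2; e.g. 1 (White) has no edge into A2. Fixed point.
7 ∈ A2, so White can force the target.

White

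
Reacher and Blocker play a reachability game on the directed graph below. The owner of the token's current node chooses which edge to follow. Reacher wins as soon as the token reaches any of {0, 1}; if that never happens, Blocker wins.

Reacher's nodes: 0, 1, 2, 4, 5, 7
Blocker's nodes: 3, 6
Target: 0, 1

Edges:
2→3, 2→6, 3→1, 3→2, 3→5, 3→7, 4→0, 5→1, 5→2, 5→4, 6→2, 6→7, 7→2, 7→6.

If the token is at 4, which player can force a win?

A0 = {0, 1}
A1: add {4, 5} — 4 (Reacher) has 4→0; 5 (Reacher) has 5→1.
A2 = A1; e.g. 2 (Reacher) has no edge into A1. Fixed point.
4 ∈ A1, so Reacher can force the target.

Reacher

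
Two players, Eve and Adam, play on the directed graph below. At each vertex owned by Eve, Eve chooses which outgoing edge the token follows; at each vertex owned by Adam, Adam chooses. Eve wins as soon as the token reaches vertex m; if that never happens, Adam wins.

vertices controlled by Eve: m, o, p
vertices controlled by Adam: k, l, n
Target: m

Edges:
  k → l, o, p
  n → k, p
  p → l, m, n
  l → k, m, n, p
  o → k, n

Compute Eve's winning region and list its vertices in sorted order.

m, p

A0 = {m}
A1: add {p} — p (Eve) has p→m.
A2 = A1; e.g. k (Adam) can still go to l. Fixed point.
Eve's winning region = {m, p}.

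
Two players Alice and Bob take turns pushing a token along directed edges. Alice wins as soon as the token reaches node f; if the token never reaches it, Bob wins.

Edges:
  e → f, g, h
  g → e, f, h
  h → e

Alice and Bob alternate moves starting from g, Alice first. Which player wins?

Alice

Track states (vertex, player-to-move).
A0 = {(f,Alice), (f,Bob)}
A1: add {(e,Alice), (g,Alice)}.
(g,Alice) ∈ A1 ⇒ Alice forces the target.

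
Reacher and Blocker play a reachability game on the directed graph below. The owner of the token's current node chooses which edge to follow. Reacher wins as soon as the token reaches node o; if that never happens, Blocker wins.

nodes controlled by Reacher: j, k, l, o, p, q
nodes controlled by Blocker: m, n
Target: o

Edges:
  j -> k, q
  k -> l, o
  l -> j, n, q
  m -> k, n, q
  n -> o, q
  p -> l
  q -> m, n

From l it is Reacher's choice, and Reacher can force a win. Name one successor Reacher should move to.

A0 = {o}
A1: add {k} — k (Reacher) has k→o.
A2: add {j} — j (Reacher) has j→k.
A3: add {l} — l (Reacher) has l→j.
A4: add {p} — p (Reacher) has p→l.
A5 = A4; e.g. m (Blocker) can still go to n. Fixed point.
From l, successor j is in the attractor (rank 2); the other successors n, q are not.

j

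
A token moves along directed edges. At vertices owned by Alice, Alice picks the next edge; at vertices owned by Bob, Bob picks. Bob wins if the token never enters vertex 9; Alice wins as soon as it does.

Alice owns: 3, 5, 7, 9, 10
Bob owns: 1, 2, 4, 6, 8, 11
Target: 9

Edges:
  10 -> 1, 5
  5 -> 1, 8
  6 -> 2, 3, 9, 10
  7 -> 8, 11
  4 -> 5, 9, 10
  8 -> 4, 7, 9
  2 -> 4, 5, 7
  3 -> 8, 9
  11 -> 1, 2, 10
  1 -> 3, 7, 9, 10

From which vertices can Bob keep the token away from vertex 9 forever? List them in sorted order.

1, 2, 4, 5, 6, 7, 8, 10, 11

A0 = {9}
A1: add {3} — 3 (Alice) has 3→9.
A2 = A1; e.g. 1 (Bob) can still go to 7. Fixed point.
Alice's attractor = {3, 9}; Bob avoids the target exactly from the complement.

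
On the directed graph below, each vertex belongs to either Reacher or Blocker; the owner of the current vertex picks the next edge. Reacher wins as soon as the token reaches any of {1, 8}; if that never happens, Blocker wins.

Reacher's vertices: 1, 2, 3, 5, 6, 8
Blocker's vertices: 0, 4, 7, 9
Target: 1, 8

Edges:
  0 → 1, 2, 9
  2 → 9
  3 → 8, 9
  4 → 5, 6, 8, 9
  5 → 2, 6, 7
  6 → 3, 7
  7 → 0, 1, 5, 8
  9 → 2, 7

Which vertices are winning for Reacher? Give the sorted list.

A0 = {1, 8}
A1: add {3} — 3 (Reacher) has 3→8.
A2: add {6} — 6 (Reacher) has 6→3.
A3: add {5} — 5 (Reacher) has 5→6.
A4 = A3; e.g. 0 (Blocker) can still go to 2. Fixed point.
Reacher's winning region = {1, 3, 5, 6, 8}.

1, 3, 5, 6, 8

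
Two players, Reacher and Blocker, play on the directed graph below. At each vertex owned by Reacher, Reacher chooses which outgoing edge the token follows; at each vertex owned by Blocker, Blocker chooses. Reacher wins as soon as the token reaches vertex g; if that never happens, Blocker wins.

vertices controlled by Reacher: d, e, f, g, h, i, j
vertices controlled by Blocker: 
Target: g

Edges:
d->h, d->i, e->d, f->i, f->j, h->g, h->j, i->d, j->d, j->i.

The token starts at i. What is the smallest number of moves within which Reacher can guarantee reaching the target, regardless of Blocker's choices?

A0 = {g}
A1: add {h} — h (Reacher) has h→g.
A2: add {d} — d (Reacher) has d→h.
A3: add {e, i, j} — e (Reacher) has e→d; i (Reacher) has i→d; j (Reacher) has j→d.
i enters the attractor at level 3, so Reacher can force the target in 3 moves from there.

3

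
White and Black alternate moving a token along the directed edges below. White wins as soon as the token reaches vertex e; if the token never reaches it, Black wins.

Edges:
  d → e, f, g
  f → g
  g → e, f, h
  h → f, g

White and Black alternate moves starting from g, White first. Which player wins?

Track states (vertex, player-to-move).
A0 = {(e,White), (e,Black)}
A1: add {(d,White), (g,White)}.
(g,White) ∈ A1 ⇒ White forces the target.

White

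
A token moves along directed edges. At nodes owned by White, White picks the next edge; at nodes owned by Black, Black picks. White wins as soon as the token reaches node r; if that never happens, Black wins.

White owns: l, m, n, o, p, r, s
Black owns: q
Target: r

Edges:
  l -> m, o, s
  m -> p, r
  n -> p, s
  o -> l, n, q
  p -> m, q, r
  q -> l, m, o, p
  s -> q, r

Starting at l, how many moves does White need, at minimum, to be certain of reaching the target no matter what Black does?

A0 = {r}
A1: add {m, p, s} — m (White) has m→r; p (White) has p→r; s (White) has s→r.
A2: add {l, n} — l (White) has l→m; n (White) has n→p.
l enters the attractor at level 2, so White can force the target in 2 moves from there.

2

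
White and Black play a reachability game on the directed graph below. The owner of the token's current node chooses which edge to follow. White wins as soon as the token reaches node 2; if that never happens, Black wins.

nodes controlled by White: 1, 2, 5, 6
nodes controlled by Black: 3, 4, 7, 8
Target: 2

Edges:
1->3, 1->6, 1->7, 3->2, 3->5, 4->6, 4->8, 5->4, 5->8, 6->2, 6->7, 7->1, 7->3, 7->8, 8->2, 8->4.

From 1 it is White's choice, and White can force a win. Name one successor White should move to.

6

A0 = {2}
A1: add {6} — 6 (White) has 6→2.
A2: add {1} — 1 (White) has 1→6.
A3 = A2; e.g. 3 (Black) can still go to 5. Fixed point.
From 1, successor 6 is in the attractor (rank 1); the other successors 3, 7 are not.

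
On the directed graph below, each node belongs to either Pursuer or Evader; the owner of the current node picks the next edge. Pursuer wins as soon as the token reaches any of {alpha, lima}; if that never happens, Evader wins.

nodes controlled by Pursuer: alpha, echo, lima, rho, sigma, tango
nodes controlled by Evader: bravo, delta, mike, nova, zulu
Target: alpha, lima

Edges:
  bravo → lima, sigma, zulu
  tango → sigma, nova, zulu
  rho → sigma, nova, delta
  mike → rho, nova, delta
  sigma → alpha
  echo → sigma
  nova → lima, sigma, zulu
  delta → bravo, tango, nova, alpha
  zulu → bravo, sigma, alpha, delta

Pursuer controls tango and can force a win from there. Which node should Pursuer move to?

sigma

A0 = {alpha, lima}
A1: add {sigma} — sigma (Pursuer) has sigma→alpha.
A2: add {echo, rho, tango} — tango (Pursuer) has tango→sigma; rho (Pursuer) has rho→sigma; echo (Pursuer) has echo→sigma.
A3 = A2; e.g. bravo (Evader) can still go to zulu. Fixed point.
From tango, successor sigma is in the attractor (rank 1); the other successors nova, zulu are not.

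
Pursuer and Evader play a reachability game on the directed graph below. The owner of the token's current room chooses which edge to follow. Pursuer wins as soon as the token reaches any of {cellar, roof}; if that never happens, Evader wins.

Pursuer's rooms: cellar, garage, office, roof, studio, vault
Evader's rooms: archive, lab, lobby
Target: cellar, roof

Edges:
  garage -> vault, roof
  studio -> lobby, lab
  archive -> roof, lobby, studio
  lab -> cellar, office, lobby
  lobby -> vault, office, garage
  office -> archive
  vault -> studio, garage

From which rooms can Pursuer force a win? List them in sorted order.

A0 = {cellar, roof}
A1: add {garage} — garage (Pursuer) has garage→roof.
A2: add {vault} — vault (Pursuer) has vault→garage.
A3 = A2; e.g. office (Pursuer) has no edge into A2. Fixed point.
Pursuer's winning region = {cellar, garage, roof, vault}.

cellar, garage, roof, vault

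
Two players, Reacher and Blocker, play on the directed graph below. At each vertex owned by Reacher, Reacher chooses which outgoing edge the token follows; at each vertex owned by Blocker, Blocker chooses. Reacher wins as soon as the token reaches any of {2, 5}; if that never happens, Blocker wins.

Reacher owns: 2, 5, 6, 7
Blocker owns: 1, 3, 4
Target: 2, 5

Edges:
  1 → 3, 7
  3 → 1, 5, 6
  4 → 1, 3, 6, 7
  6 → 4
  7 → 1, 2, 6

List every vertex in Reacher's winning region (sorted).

2, 5, 7

A0 = {2, 5}
A1: add {7} — 7 (Reacher) has 7→2.
A2 = A1; e.g. 1 (Blocker) can still go to 3. Fixed point.
Reacher's winning region = {2, 5, 7}.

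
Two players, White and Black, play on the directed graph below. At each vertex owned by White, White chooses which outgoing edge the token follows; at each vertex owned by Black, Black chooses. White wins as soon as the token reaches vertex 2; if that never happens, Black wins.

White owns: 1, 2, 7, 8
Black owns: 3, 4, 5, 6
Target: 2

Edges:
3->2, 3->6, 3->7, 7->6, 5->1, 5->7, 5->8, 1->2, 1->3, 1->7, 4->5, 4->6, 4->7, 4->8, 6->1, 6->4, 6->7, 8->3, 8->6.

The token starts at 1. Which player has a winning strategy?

White

A0 = {2}
A1: add {1} — 1 (White) has 1→2.
A2 = A1; e.g. 3 (Black) can still go to 6. Fixed point.
1 ∈ A1, so White can force the target.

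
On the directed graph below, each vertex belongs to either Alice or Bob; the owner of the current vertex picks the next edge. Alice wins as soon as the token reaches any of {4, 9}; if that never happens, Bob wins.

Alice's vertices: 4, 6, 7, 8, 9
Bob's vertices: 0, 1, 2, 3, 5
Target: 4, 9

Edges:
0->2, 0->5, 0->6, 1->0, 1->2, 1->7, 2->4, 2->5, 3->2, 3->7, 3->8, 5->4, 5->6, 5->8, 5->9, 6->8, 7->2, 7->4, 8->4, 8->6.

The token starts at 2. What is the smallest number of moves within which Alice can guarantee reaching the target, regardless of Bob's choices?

A0 = {4, 9}
A1: add {7, 8} — 7 (Alice) has 7→4; 8 (Alice) has 8→4.
A2: add {6} — 6 (Alice) has 6→8.
A3: add {5} — 5 (Bob): all of {4, 6, 8, 9} already in.
A4: add {2} — 2 (Bob): all of {4, 5} already in.
2 enters the attractor at level 4, so Alice can force the target in 4 moves from there.

4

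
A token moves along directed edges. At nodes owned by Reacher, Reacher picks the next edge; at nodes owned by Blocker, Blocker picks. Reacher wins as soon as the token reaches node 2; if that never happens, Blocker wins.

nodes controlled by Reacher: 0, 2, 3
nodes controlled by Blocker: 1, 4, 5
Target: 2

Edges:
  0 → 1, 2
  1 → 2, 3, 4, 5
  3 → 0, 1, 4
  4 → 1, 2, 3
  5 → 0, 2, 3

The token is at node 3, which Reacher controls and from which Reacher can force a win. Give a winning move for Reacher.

A0 = {2}
A1: add {0} — 0 (Reacher) has 0→2.
A2: add {3} — 3 (Reacher) has 3→0.
A3: add {5} — 5 (Blocker): all of {0, 2, 3} already in.
A4 = A3; e.g. 1 (Blocker) can still go to 4. Fixed point.
From 3, successor 0 is in the attractor (rank 1); the other successors 1, 4 are not.

0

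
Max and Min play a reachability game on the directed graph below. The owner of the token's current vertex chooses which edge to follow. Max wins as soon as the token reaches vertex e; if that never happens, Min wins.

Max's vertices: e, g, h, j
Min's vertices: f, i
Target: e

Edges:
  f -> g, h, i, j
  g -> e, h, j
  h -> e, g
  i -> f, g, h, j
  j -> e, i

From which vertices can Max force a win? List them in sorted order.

e, g, h, j

A0 = {e}
A1: add {g, h, j} — g (Max) has g→e; h (Max) has h→e; j (Max) has j→e.
A2 = A1; e.g. f (Min) can still go to i. Fixed point.
Max's winning region = {e, g, h, j}.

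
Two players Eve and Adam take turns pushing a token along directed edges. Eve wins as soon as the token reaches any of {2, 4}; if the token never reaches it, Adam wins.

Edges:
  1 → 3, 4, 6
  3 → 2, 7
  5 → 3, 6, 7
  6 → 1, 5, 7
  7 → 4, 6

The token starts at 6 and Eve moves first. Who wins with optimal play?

Adam

Track states (vertex, player-to-move).
A0 = {(2,Eve), (2,Adam), (4,Eve), (4,Adam)}
A1: add {(1,Eve), (3,Eve), (7,Eve)}.
A2: add {(3,Adam)}.
A3: add {(5,Eve)}.
A4: add {(6,Adam)}.
A5 = A4; e.g. (1,Adam) stays out. (6,Eve) never enters ⇒ Adam avoids the target.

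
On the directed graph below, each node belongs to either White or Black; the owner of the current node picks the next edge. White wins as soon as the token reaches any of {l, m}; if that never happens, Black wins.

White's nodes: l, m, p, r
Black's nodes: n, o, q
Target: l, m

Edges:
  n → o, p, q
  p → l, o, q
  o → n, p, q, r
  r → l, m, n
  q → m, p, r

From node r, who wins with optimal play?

White

A0 = {l, m}
A1: add {p, r} — p (White) has p→l; r (White) has r→l.
r ∈ A1, so White can force the target.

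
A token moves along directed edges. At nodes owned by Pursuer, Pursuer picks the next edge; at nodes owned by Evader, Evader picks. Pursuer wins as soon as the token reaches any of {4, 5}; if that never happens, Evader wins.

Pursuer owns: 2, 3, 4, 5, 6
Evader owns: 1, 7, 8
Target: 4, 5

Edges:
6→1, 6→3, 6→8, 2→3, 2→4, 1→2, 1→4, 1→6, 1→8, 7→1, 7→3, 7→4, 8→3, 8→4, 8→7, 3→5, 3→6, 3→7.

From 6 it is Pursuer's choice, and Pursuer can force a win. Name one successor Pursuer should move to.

A0 = {4, 5}
A1: add {2, 3} — 2 (Pursuer) has 2→4; 3 (Pursuer) has 3→5.
A2: add {6} — 6 (Pursuer) has 6→3.
A3 = A2; e.g. 1 (Evader) can still go to 8. Fixed point.
From 6, successor 3 is in the attractor (rank 1); the other successors 1, 8 are not.

3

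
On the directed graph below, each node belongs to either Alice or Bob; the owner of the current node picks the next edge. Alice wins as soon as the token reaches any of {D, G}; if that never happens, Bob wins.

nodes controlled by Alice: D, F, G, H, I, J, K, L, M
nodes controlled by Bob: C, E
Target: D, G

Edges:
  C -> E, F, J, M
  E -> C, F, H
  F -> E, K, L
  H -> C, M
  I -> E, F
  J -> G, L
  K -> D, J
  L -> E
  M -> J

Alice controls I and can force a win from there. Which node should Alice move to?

F

A0 = {D, G}
A1: add {J, K} — J (Alice) has J→G; K (Alice) has K→D.
A2: add {F, M} — F (Alice) has F→K; M (Alice) has M→J.
A3: add {H, I} — H (Alice) has H→M; I (Alice) has I→F.
A4 = A3; e.g. C (Bob) can still go to E. Fixed point.
From I, successor F is in the attractor (rank 2); the other successor E is not.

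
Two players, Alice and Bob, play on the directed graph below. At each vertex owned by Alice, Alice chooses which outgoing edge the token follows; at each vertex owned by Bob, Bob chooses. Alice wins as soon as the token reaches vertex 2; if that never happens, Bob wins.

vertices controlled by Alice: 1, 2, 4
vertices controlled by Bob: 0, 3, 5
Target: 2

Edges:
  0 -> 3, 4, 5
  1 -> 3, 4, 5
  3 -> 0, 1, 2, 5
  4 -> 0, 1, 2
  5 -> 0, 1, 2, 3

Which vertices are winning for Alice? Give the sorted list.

A0 = {2}
A1: add {4} — 4 (Alice) has 4→2.
A2: add {1} — 1 (Alice) has 1→4.
A3 = A2; e.g. 0 (Bob) can still go to 3. Fixed point.
Alice's winning region = {1, 2, 4}.

1, 2, 4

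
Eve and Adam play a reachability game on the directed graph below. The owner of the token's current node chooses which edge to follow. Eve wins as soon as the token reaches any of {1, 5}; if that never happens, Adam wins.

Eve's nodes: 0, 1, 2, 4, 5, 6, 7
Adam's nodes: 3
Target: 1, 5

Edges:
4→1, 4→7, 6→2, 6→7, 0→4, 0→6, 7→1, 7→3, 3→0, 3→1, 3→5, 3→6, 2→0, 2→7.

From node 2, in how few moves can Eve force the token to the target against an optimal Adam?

A0 = {1, 5}
A1: add {4, 7} — 4 (Eve) has 4→1; 7 (Eve) has 7→1.
A2: add {0, 2, 6} — 0 (Eve) has 0→4; 2 (Eve) has 2→7; 6 (Eve) has 6→7.
2 enters the attractor at level 2, so Eve can force the target in 2 moves from there.

2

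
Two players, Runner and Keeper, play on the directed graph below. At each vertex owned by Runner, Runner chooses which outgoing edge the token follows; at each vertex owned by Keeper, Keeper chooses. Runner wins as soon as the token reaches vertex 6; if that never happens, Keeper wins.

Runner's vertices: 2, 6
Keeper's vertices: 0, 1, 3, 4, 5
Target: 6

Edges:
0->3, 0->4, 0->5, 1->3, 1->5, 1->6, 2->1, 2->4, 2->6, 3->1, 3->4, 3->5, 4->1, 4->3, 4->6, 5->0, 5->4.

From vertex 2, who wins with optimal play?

Runner

A0 = {6}
A1: add {2} — 2 (Runner) has 2→6.
A2 = A1; e.g. 0 (Keeper) can still go to 3. Fixed point.
2 ∈ A1, so Runner can force the target.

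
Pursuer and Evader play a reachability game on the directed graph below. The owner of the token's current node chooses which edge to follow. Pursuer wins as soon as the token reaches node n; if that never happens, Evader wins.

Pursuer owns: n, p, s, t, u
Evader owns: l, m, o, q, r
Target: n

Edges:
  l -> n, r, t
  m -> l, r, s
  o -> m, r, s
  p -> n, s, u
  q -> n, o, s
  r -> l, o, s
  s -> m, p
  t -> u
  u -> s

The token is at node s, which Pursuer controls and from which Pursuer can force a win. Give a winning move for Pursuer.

A0 = {n}
A1: add {p} — p (Pursuer) has p→n.
A2: add {s} — s (Pursuer) has s→p.
A3: add {u} — u (Pursuer) has u→s.
A4: add {t} — t (Pursuer) has t→u.
A5 = A4; e.g. l (Evader) can still go to r. Fixed point.
From s, successor p is in the attractor (rank 1); the other successor m is not.

p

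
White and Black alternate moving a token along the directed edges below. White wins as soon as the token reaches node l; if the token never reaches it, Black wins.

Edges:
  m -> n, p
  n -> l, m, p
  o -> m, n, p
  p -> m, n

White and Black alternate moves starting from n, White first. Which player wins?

White

Track states (vertex, player-to-move).
A0 = {(l,White), (l,Black)}
A1: add {(n,White)}.
(n,White) ∈ A1 ⇒ White forces the target.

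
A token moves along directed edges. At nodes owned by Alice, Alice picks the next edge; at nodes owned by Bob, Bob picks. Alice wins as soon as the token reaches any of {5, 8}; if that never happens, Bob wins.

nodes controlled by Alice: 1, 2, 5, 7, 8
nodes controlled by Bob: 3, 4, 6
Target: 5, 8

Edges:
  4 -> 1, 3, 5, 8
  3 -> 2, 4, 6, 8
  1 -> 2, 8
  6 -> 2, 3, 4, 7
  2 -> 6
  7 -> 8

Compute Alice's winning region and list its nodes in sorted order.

A0 = {5, 8}
A1: add {1, 7} — 1 (Alice) has 1→8; 7 (Alice) has 7→8.
A2 = A1; e.g. 2 (Alice) has no edge into A1. Fixed point.
Alice's winning region = {1, 5, 7, 8}.

1, 5, 7, 8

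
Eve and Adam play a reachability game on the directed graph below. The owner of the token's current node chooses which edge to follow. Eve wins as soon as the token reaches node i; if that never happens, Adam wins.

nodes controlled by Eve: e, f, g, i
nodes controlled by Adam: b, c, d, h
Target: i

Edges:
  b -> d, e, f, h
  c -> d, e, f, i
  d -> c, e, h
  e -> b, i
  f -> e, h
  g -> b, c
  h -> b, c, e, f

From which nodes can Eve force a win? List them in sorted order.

e, f, i

A0 = {i}
A1: add {e} — e (Eve) has e→i.
A2: add {f} — f (Eve) has f→e.
A3 = A2; e.g. b (Adam) can still go to d. Fixed point.
Eve's winning region = {e, f, i}.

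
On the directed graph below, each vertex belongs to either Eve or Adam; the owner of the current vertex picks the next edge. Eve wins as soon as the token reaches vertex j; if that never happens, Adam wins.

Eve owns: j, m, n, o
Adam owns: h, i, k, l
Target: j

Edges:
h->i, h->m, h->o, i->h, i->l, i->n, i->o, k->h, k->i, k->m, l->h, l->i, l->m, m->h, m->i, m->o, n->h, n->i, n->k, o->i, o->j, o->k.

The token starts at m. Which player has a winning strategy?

Eve

A0 = {j}
A1: add {o} — o (Eve) has o→j.
A2: add {m} — m (Eve) has m→o.
A3 = A2; e.g. h (Adam) can still go to i. Fixed point.
m ∈ A2, so Eve can force the target.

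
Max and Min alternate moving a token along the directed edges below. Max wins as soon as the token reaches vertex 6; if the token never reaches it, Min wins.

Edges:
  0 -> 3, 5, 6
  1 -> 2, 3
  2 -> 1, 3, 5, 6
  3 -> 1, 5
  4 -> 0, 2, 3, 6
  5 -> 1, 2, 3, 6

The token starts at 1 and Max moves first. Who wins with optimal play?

Min

Track states (vertex, player-to-move).
A0 = {(6,Max), (6,Min)}
A1: add {(0,Max), (2,Max), (4,Max), (5,Max)}.
A2 = A1; e.g. (0,Min) stays out. (1,Max) never enters ⇒ Min avoids the target.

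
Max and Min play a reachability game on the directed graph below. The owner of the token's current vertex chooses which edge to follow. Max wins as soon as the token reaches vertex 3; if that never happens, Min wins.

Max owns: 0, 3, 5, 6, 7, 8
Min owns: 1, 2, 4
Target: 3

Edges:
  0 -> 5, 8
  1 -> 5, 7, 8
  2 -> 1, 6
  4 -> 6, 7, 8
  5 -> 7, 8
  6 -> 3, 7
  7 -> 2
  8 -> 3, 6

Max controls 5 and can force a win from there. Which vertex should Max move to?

8

A0 = {3}
A1: add {6, 8} — 6 (Max) has 6→3; 8 (Max) has 8→3.
A2: add {0, 5} — 0 (Max) has 0→8; 5 (Max) has 5→8.
A3 = A2; e.g. 1 (Min) can still go to 7. Fixed point.
From 5, successor 8 is in the attractor (rank 1); the other successor 7 is not.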